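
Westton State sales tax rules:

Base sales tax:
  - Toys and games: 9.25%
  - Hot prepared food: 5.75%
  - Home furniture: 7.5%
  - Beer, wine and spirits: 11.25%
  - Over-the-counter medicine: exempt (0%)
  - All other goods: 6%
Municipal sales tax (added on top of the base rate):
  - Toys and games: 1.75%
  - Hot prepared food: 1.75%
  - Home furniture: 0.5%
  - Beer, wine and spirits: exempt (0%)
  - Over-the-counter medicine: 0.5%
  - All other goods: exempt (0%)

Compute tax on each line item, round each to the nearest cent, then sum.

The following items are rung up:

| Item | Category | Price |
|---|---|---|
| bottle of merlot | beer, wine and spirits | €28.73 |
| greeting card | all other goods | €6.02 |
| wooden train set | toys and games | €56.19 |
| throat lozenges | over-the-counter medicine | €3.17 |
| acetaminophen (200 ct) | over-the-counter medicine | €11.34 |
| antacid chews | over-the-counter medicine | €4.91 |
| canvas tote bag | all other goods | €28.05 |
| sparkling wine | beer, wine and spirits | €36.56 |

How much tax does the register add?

€15.66

Bottle of merlot €28.73: beer, wine and spirits → 11.25% + 0% municipal = 11.25% → €3.23
Greeting card €6.02: all other goods → 6% + 0% municipal = 6% → €0.36
Wooden train set €56.19: toys and games → 9.25% + 1.75% municipal = 11% → €6.18
Throat lozenges €3.17: over-the-counter medicine → 0% + 0.5% municipal = 0.5% → €0.02
Acetaminophen (200 ct) €11.34: over-the-counter medicine → 0% + 0.5% municipal = 0.5% → €0.06
Antacid chews €4.91: over-the-counter medicine → 0% + 0.5% municipal = 0.5% → €0.02
Canvas tote bag €28.05: all other goods → 6% + 0% municipal = 6% → €1.68
Sparkling wine €36.56: beer, wine and spirits → 11.25% + 0% municipal = 11.25% → €4.11
Total tax = €3.23 + €0.36 + €6.18 + €0.02 + €0.06 + €0.02 + €1.68 + €4.11 = €15.66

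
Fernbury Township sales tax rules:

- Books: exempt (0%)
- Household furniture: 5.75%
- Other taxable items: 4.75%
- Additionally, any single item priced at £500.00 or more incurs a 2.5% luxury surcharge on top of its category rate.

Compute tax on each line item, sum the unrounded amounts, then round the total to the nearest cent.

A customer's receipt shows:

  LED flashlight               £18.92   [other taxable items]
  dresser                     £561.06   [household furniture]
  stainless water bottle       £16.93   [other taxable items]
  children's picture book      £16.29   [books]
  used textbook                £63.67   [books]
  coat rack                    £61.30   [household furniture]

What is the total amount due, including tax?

LED flashlight £18.92: other taxable items → 4.75% → £0.8987
Dresser £561.06: household furniture → 5.75% + 2.5% surcharge = 8.25% → £46.28745
Stainless water bottle £16.93: other taxable items → 4.75% → £0.804175
Children's picture book £16.29: books → 0% → £0.00
Used textbook £63.67: books → 0% → £0.00
Coat rack £61.30: household furniture → 5.75% → £3.52475
Subtotal = £738.17; unrounded tax = £51.515075 → £51.52; total due = £789.69

£789.69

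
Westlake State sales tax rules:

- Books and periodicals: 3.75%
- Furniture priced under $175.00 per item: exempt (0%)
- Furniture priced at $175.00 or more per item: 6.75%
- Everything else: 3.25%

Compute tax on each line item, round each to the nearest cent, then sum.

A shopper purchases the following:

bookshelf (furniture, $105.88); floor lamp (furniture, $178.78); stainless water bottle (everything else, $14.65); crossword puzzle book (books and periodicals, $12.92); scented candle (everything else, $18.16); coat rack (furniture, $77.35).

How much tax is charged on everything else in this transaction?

$1.07

Stainless water bottle $14.65: everything else → 3.25% → $0.48
Scented candle $18.16: everything else → 3.25% → $0.59
Tax on everything else = $0.48 + $0.59 = $1.07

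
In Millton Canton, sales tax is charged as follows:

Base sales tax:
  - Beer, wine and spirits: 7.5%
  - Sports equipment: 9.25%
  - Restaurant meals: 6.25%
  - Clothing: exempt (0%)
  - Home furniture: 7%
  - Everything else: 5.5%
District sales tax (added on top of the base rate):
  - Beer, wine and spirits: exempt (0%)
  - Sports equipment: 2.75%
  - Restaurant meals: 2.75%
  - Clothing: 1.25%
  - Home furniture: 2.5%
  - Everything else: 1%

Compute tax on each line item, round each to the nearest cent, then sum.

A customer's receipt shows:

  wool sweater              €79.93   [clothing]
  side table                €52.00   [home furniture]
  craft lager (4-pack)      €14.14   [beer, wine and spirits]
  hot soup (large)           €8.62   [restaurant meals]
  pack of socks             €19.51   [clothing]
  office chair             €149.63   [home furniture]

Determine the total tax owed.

Wool sweater €79.93: clothing → 0% + 1.25% district = 1.25% → €1.00
Side table €52.00: home furniture → 7% + 2.5% district = 9.5% → €4.94
Craft lager (4-pack) €14.14: beer, wine and spirits → 7.5% + 0% district = 7.5% → €1.06
Hot soup (large) €8.62: restaurant meals → 6.25% + 2.75% district = 9% → €0.78
Pack of socks €19.51: clothing → 0% + 1.25% district = 1.25% → €0.24
Office chair €149.63: home furniture → 7% + 2.5% district = 9.5% → €14.21
Total tax = €1.00 + €4.94 + €1.06 + €0.78 + €0.24 + €14.21 = €22.23

€22.23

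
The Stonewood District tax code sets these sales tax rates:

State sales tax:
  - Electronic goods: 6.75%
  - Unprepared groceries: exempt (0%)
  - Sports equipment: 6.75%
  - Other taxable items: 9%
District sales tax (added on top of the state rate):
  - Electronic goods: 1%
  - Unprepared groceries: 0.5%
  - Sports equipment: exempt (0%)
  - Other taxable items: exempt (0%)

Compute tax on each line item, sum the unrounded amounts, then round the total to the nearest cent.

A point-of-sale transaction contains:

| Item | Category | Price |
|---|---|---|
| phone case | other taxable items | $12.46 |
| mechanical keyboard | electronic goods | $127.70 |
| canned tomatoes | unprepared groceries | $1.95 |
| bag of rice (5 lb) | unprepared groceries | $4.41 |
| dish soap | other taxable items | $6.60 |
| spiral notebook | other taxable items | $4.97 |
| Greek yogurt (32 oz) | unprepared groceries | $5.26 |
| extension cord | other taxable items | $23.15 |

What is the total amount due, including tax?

Phone case $12.46: other taxable items → 9% + 0% district = 9% → $1.1214
Mechanical keyboard $127.70: electronic goods → 6.75% + 1% district = 7.75% → $9.89675
Canned tomatoes $1.95: unprepared groceries → 0% + 0.5% district = 0.5% → $0.00975
Bag of rice (5 lb) $4.41: unprepared groceries → 0% + 0.5% district = 0.5% → $0.02205
Dish soap $6.60: other taxable items → 9% + 0% district = 9% → $0.594
Spiral notebook $4.97: other taxable items → 9% + 0% district = 9% → $0.4473
Greek yogurt (32 oz) $5.26: unprepared groceries → 0% + 0.5% district = 0.5% → $0.0263
Extension cord $23.15: other taxable items → 9% + 0% district = 9% → $2.0835
Subtotal = $186.50; unrounded tax = $14.20105 → $14.20; total due = $200.70

$200.70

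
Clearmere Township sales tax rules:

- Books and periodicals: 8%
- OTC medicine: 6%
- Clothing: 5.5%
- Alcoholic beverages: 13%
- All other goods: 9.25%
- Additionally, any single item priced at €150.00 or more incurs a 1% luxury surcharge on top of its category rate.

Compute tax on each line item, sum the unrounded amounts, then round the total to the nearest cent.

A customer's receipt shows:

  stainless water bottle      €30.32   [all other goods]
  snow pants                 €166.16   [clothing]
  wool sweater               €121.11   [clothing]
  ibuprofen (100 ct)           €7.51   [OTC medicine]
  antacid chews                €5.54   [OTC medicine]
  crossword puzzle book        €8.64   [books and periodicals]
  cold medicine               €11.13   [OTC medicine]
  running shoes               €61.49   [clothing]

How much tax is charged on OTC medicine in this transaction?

€1.45

Ibuprofen (100 ct) €7.51: OTC medicine → 6% → €0.4506
Antacid chews €5.54: OTC medicine → 6% → €0.3324
Cold medicine €11.13: OTC medicine → 6% → €0.6678
Tax on OTC medicine: unrounded sum = €1.4508 → €1.45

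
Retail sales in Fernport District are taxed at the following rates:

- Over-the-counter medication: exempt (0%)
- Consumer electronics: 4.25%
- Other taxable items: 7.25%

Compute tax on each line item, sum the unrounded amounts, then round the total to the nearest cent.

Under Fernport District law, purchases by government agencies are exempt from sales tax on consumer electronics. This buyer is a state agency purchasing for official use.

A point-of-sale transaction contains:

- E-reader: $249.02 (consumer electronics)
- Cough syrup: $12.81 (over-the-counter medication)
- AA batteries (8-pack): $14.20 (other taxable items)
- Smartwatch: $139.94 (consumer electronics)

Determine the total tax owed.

E-reader $249.02: consumer electronics, buyer-exempt → 0% → $0.00
Cough syrup $12.81: over-the-counter medication → 0% → $0.00
AA batteries (8-pack) $14.20: other taxable items → 7.25% → $1.0295
Smartwatch $139.94: consumer electronics, buyer-exempt → 0% → $0.00
Unrounded tax sum = $1.0295 → $1.03

$1.03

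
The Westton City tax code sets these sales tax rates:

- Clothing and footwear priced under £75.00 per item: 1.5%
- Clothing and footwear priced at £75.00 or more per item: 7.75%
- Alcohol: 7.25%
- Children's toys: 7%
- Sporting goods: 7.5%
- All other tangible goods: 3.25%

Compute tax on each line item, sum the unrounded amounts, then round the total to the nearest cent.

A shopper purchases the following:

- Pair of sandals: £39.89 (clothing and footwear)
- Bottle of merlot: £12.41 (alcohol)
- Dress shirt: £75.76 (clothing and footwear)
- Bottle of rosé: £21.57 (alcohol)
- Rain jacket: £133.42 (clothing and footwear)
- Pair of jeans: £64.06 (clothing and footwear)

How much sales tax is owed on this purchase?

£20.23

Pair of sandals £39.89: clothing and footwear, under £75.00 → 1.5% → £0.59835
Bottle of merlot £12.41: alcohol → 7.25% → £0.899725
Dress shirt £75.76: clothing and footwear, £75.00 or more → 7.75% → £5.8714
Bottle of rosé £21.57: alcohol → 7.25% → £1.563825
Rain jacket £133.42: clothing and footwear, £75.00 or more → 7.75% → £10.34005
Pair of jeans £64.06: clothing and footwear, under £75.00 → 1.5% → £0.9609
Unrounded tax sum = £20.23425 → £20.23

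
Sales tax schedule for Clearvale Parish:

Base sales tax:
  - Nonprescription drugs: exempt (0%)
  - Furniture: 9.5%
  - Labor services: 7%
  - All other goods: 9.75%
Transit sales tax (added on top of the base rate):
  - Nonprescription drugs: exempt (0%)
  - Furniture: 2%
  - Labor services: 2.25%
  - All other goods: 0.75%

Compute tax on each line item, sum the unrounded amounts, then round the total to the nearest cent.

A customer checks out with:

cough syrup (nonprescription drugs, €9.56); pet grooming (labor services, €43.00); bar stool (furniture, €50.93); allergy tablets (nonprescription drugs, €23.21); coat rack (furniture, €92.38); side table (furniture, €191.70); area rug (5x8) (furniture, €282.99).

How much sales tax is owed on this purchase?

€75.05

Cough syrup €9.56: nonprescription drugs → 0% + 0% transit = 0% → €0.00
Pet grooming €43.00: labor services → 7% + 2.25% transit = 9.25% → €3.9775
Bar stool €50.93: furniture → 9.5% + 2% transit = 11.5% → €5.85695
Allergy tablets €23.21: nonprescription drugs → 0% + 0% transit = 0% → €0.00
Coat rack €92.38: furniture → 9.5% + 2% transit = 11.5% → €10.6237
Side table €191.70: furniture → 9.5% + 2% transit = 11.5% → €22.0455
Area rug (5x8) €282.99: furniture → 9.5% + 2% transit = 11.5% → €32.54385
Unrounded tax sum = €75.0475 → €75.05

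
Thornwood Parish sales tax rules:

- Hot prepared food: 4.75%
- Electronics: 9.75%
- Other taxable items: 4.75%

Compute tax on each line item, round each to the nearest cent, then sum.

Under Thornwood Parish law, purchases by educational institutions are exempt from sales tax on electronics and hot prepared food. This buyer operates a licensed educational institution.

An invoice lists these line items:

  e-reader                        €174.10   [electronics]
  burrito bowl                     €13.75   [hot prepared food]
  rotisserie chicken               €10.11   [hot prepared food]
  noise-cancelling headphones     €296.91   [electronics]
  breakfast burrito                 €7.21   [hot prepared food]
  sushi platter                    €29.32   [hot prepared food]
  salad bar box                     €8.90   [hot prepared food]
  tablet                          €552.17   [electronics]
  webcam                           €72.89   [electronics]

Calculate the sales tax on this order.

€0.00

E-reader €174.10: electronics, buyer-exempt → 0% → €0.00
Burrito bowl €13.75: hot prepared food, buyer-exempt → 0% → €0.00
Rotisserie chicken €10.11: hot prepared food, buyer-exempt → 0% → €0.00
Noise-cancelling headphones €296.91: electronics, buyer-exempt → 0% → €0.00
Breakfast burrito €7.21: hot prepared food, buyer-exempt → 0% → €0.00
Sushi platter €29.32: hot prepared food, buyer-exempt → 0% → €0.00
Salad bar box €8.90: hot prepared food, buyer-exempt → 0% → €0.00
Tablet €552.17: electronics, buyer-exempt → 0% → €0.00
Webcam €72.89: electronics, buyer-exempt → 0% → €0.00
Total tax = €0.00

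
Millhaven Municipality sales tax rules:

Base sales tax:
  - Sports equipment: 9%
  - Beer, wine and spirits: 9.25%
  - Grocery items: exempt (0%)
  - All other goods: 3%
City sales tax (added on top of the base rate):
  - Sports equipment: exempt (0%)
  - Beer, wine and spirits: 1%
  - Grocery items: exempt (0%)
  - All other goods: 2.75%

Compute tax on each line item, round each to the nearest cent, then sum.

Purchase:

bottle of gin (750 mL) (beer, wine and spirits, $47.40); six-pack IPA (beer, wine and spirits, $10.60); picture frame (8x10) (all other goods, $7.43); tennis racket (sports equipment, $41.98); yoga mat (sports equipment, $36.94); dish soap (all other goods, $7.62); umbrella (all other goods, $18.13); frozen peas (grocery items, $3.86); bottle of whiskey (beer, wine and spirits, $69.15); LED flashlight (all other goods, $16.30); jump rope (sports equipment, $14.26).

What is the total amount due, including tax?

$297.94

Bottle of gin (750 mL) $47.40: beer, wine and spirits → 9.25% + 1% city = 10.25% → $4.86
Six-pack IPA $10.60: beer, wine and spirits → 9.25% + 1% city = 10.25% → $1.09
Picture frame (8x10) $7.43: all other goods → 3% + 2.75% city = 5.75% → $0.43
Tennis racket $41.98: sports equipment → 9% + 0% city = 9% → $3.78
Yoga mat $36.94: sports equipment → 9% + 0% city = 9% → $3.32
Dish soap $7.62: all other goods → 3% + 2.75% city = 5.75% → $0.44
Umbrella $18.13: all other goods → 3% + 2.75% city = 5.75% → $1.04
Frozen peas $3.86: grocery items → 0% + 0% city = 0% → $0.00
Bottle of whiskey $69.15: beer, wine and spirits → 9.25% + 1% city = 10.25% → $7.09
LED flashlight $16.30: all other goods → 3% + 2.75% city = 5.75% → $0.94
Jump rope $14.26: sports equipment → 9% + 0% city = 9% → $1.28
Subtotal = $273.67; tax = $24.27; total due = $297.94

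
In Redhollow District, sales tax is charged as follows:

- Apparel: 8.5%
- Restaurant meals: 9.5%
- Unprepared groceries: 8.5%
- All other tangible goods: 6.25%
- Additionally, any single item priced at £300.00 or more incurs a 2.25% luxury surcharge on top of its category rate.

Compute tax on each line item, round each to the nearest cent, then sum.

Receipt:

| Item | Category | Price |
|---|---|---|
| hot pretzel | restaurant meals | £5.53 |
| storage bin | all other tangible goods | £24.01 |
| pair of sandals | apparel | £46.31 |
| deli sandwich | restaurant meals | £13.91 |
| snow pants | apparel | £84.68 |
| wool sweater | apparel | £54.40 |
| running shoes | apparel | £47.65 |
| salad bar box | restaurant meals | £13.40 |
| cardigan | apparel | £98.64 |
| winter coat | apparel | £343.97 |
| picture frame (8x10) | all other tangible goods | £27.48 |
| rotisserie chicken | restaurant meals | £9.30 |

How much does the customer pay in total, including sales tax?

Hot pretzel £5.53: restaurant meals → 9.5% → £0.53
Storage bin £24.01: all other tangible goods → 6.25% → £1.50
Pair of sandals £46.31: apparel → 8.5% → £3.94
Deli sandwich £13.91: restaurant meals → 9.5% → £1.32
Snow pants £84.68: apparel → 8.5% → £7.20
Wool sweater £54.40: apparel → 8.5% → £4.62
Running shoes £47.65: apparel → 8.5% → £4.05
Salad bar box £13.40: restaurant meals → 9.5% → £1.27
Cardigan £98.64: apparel → 8.5% → £8.38
Winter coat £343.97: apparel → 8.5% + 2.25% surcharge = 10.75% → £36.98
Picture frame (8x10) £27.48: all other tangible goods → 6.25% → £1.72
Rotisserie chicken £9.30: restaurant meals → 9.5% → £0.88
Subtotal = £769.28; tax = £72.39; total due = £841.67

£841.67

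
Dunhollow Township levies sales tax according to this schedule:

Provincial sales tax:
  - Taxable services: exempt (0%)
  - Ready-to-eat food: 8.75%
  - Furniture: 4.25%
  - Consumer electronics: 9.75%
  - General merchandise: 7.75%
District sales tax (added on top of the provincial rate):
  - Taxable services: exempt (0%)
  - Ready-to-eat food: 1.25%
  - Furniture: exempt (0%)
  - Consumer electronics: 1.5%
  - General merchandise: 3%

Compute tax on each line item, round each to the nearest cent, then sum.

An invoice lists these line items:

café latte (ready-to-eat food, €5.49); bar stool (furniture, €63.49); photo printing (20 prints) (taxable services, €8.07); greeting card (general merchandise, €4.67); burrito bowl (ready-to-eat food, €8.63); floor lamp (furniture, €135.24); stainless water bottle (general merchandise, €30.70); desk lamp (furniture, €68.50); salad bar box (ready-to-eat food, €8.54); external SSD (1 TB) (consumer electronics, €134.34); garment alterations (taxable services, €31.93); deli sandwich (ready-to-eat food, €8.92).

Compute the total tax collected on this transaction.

Café latte €5.49: ready-to-eat food → 8.75% + 1.25% district = 10% → €0.55
Bar stool €63.49: furniture → 4.25% + 0% district = 4.25% → €2.70
Photo printing (20 prints) €8.07: taxable services → 0% + 0% district = 0% → €0.00
Greeting card €4.67: general merchandise → 7.75% + 3% district = 10.75% → €0.50
Burrito bowl €8.63: ready-to-eat food → 8.75% + 1.25% district = 10% → €0.86
Floor lamp €135.24: furniture → 4.25% + 0% district = 4.25% → €5.75
Stainless water bottle €30.70: general merchandise → 7.75% + 3% district = 10.75% → €3.30
Desk lamp €68.50: furniture → 4.25% + 0% district = 4.25% → €2.91
Salad bar box €8.54: ready-to-eat food → 8.75% + 1.25% district = 10% → €0.85
External SSD (1 TB) €134.34: consumer electronics → 9.75% + 1.5% district = 11.25% → €15.11
Garment alterations €31.93: taxable services → 0% + 0% district = 0% → €0.00
Deli sandwich €8.92: ready-to-eat food → 8.75% + 1.25% district = 10% → €0.89
Total tax = €0.55 + €2.70 + €0.50 + €0.86 + €5.75 + €3.30 + €2.91 + €0.85 + €15.11 + €0.89 = €33.42

€33.42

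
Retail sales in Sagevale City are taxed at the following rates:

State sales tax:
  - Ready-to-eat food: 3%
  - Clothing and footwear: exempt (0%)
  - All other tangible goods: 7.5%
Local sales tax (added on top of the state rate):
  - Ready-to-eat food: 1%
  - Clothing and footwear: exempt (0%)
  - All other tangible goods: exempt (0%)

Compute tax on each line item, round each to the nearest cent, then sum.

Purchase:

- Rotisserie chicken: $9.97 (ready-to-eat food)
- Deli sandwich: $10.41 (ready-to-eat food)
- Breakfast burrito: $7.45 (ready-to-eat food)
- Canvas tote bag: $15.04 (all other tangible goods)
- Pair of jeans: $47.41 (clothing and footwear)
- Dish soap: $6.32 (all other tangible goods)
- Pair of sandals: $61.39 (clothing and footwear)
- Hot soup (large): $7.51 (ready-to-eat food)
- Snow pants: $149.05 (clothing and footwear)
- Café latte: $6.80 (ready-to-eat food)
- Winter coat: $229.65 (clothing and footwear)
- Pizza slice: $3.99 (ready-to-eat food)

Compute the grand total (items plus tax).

$558.44

Rotisserie chicken $9.97: ready-to-eat food → 3% + 1% local = 4% → $0.40
Deli sandwich $10.41: ready-to-eat food → 3% + 1% local = 4% → $0.42
Breakfast burrito $7.45: ready-to-eat food → 3% + 1% local = 4% → $0.30
Canvas tote bag $15.04: all other tangible goods → 7.5% + 0% local = 7.5% → $1.13
Pair of jeans $47.41: clothing and footwear → 0% + 0% local = 0% → $0.00
Dish soap $6.32: all other tangible goods → 7.5% + 0% local = 7.5% → $0.47
Pair of sandals $61.39: clothing and footwear → 0% + 0% local = 0% → $0.00
Hot soup (large) $7.51: ready-to-eat food → 3% + 1% local = 4% → $0.30
Snow pants $149.05: clothing and footwear → 0% + 0% local = 0% → $0.00
Café latte $6.80: ready-to-eat food → 3% + 1% local = 4% → $0.27
Winter coat $229.65: clothing and footwear → 0% + 0% local = 0% → $0.00
Pizza slice $3.99: ready-to-eat food → 3% + 1% local = 4% → $0.16
Subtotal = $554.99; tax = $3.45; total due = $558.44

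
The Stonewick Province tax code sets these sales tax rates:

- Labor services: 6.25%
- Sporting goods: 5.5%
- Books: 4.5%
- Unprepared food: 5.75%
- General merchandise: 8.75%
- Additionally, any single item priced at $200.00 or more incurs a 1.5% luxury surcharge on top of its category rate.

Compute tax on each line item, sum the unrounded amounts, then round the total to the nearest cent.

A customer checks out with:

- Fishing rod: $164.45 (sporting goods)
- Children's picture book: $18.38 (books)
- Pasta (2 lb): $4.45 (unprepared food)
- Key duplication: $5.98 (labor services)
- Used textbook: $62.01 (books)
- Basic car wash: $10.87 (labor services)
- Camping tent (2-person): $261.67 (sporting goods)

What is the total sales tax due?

Fishing rod $164.45: sporting goods → 5.5% → $9.04475
Children's picture book $18.38: books → 4.5% → $0.8271
Pasta (2 lb) $4.45: unprepared food → 5.75% → $0.255875
Key duplication $5.98: labor services → 6.25% → $0.37375
Used textbook $62.01: books → 4.5% → $2.79045
Basic car wash $10.87: labor services → 6.25% → $0.679375
Camping tent (2-person) $261.67: sporting goods → 5.5% + 1.5% surcharge = 7% → $18.3169
Unrounded tax sum = $32.2882 → $32.29

$32.29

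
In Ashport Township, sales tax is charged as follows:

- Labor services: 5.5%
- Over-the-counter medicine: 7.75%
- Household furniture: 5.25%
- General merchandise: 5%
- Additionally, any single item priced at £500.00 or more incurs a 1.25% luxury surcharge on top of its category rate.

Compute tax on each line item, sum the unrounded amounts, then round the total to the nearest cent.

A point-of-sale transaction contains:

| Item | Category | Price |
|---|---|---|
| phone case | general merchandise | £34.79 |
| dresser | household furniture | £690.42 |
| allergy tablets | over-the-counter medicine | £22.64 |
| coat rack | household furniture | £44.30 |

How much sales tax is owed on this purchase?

£50.70

Phone case £34.79: general merchandise → 5% → £1.7395
Dresser £690.42: household furniture → 5.25% + 1.25% surcharge = 6.5% → £44.8773
Allergy tablets £22.64: over-the-counter medicine → 7.75% → £1.7546
Coat rack £44.30: household furniture → 5.25% → £2.32575
Unrounded tax sum = £50.69715 → £50.70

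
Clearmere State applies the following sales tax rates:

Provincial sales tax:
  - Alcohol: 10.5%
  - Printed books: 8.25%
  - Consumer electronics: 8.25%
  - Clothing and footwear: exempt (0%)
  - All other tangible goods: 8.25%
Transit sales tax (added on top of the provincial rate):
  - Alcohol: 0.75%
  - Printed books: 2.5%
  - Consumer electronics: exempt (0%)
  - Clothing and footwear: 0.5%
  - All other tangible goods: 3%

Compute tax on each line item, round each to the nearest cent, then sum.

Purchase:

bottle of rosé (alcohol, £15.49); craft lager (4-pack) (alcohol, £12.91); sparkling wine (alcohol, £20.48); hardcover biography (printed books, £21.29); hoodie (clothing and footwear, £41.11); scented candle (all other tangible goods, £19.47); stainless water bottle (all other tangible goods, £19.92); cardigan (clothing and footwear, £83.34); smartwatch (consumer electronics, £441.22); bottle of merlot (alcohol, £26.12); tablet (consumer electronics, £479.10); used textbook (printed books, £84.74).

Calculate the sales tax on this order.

£100.82

Bottle of rosé £15.49: alcohol → 10.5% + 0.75% transit = 11.25% → £1.74
Craft lager (4-pack) £12.91: alcohol → 10.5% + 0.75% transit = 11.25% → £1.45
Sparkling wine £20.48: alcohol → 10.5% + 0.75% transit = 11.25% → £2.30
Hardcover biography £21.29: printed books → 8.25% + 2.5% transit = 10.75% → £2.29
Hoodie £41.11: clothing and footwear → 0% + 0.5% transit = 0.5% → £0.21
Scented candle £19.47: all other tangible goods → 8.25% + 3% transit = 11.25% → £2.19
Stainless water bottle £19.92: all other tangible goods → 8.25% + 3% transit = 11.25% → £2.24
Cardigan £83.34: clothing and footwear → 0% + 0.5% transit = 0.5% → £0.42
Smartwatch £441.22: consumer electronics → 8.25% + 0% transit = 8.25% → £36.40
Bottle of merlot £26.12: alcohol → 10.5% + 0.75% transit = 11.25% → £2.94
Tablet £479.10: consumer electronics → 8.25% + 0% transit = 8.25% → £39.53
Used textbook £84.74: printed books → 8.25% + 2.5% transit = 10.75% → £9.11
Total tax = £1.74 + £1.45 + £2.30 + £2.29 + £0.21 + £2.19 + £2.24 + £0.42 + £36.40 + £2.94 + £39.53 + £9.11 = £100.82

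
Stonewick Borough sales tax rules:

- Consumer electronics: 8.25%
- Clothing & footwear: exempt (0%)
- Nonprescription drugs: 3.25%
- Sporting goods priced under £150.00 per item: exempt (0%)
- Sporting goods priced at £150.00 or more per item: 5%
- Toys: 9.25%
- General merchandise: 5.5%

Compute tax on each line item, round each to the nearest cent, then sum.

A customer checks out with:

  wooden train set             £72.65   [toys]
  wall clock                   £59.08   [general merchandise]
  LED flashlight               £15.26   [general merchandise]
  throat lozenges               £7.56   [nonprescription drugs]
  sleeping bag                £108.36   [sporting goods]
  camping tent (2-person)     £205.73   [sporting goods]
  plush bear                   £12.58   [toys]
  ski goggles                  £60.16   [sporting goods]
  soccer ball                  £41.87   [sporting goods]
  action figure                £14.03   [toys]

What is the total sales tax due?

£23.81

Wooden train set £72.65: toys → 9.25% → £6.72
Wall clock £59.08: general merchandise → 5.5% → £3.25
LED flashlight £15.26: general merchandise → 5.5% → £0.84
Throat lozenges £7.56: nonprescription drugs → 3.25% → £0.25
Sleeping bag £108.36: sporting goods, under £150.00 → 0% → £0.00
Camping tent (2-person) £205.73: sporting goods, £150.00 or more → 5% → £10.29
Plush bear £12.58: toys → 9.25% → £1.16
Ski goggles £60.16: sporting goods, under £150.00 → 0% → £0.00
Soccer ball £41.87: sporting goods, under £150.00 → 0% → £0.00
Action figure £14.03: toys → 9.25% → £1.30
Total tax = £6.72 + £3.25 + £0.84 + £0.25 + £10.29 + £1.16 + £1.30 = £23.81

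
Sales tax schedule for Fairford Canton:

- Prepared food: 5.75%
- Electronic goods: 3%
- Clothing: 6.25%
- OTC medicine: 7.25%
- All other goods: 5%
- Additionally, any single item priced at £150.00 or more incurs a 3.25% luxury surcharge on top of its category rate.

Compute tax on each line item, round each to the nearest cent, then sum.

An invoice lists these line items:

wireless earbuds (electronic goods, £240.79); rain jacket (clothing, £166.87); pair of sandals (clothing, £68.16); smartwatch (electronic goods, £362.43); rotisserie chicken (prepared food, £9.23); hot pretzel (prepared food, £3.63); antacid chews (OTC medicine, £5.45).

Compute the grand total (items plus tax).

£915.51

Wireless earbuds £240.79: electronic goods → 3% + 3.25% surcharge = 6.25% → £15.05
Rain jacket £166.87: clothing → 6.25% + 3.25% surcharge = 9.5% → £15.85
Pair of sandals £68.16: clothing → 6.25% → £4.26
Smartwatch £362.43: electronic goods → 3% + 3.25% surcharge = 6.25% → £22.65
Rotisserie chicken £9.23: prepared food → 5.75% → £0.53
Hot pretzel £3.63: prepared food → 5.75% → £0.21
Antacid chews £5.45: OTC medicine → 7.25% → £0.40
Subtotal = £856.56; tax = £58.95; total due = £915.51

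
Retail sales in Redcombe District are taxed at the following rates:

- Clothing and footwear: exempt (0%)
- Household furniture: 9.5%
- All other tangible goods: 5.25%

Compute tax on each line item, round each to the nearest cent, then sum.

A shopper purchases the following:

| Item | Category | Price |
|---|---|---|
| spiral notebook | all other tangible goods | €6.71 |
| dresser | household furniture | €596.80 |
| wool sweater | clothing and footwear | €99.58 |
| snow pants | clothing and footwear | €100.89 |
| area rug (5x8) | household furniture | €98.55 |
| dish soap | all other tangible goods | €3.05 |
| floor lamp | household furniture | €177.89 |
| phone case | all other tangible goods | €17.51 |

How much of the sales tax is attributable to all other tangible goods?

€1.43

Spiral notebook €6.71: all other tangible goods → 5.25% → €0.35
Dish soap €3.05: all other tangible goods → 5.25% → €0.16
Phone case €17.51: all other tangible goods → 5.25% → €0.92
Tax on all other tangible goods = €0.35 + €0.16 + €0.92 = €1.43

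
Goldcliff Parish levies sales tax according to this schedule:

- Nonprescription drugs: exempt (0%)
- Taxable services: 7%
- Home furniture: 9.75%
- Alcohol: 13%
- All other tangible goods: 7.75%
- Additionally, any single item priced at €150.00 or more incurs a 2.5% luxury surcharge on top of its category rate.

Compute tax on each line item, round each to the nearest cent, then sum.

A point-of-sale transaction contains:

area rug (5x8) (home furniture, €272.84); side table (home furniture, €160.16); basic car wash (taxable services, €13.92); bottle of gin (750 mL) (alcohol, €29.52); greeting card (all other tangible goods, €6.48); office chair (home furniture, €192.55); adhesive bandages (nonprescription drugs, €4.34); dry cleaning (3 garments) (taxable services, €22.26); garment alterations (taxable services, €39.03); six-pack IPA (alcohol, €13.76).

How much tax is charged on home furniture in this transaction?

€76.63

Area rug (5x8) €272.84: home furniture → 9.75% + 2.5% surcharge = 12.25% → €33.42
Side table €160.16: home furniture → 9.75% + 2.5% surcharge = 12.25% → €19.62
Office chair €192.55: home furniture → 9.75% + 2.5% surcharge = 12.25% → €23.59
Tax on home furniture = €33.42 + €19.62 + €23.59 = €76.63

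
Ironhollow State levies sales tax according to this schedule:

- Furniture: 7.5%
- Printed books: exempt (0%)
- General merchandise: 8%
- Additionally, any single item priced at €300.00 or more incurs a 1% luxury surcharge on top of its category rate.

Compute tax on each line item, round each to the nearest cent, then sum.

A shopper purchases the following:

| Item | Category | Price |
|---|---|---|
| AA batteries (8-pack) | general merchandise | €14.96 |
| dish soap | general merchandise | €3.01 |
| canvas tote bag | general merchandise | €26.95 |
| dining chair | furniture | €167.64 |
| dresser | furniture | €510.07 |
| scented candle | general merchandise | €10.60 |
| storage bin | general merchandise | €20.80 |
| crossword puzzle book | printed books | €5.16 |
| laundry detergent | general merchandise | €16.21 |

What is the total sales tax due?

AA batteries (8-pack) €14.96: general merchandise → 8% → €1.20
Dish soap €3.01: general merchandise → 8% → €0.24
Canvas tote bag €26.95: general merchandise → 8% → €2.16
Dining chair €167.64: furniture → 7.5% → €12.57
Dresser €510.07: furniture → 7.5% + 1% surcharge = 8.5% → €43.36
Scented candle €10.60: general merchandise → 8% → €0.85
Storage bin €20.80: general merchandise → 8% → €1.66
Crossword puzzle book €5.16: printed books → 0% → €0.00
Laundry detergent €16.21: general merchandise → 8% → €1.30
Total tax = €1.20 + €0.24 + €2.16 + €12.57 + €43.36 + €0.85 + €1.66 + €1.30 = €63.34

€63.34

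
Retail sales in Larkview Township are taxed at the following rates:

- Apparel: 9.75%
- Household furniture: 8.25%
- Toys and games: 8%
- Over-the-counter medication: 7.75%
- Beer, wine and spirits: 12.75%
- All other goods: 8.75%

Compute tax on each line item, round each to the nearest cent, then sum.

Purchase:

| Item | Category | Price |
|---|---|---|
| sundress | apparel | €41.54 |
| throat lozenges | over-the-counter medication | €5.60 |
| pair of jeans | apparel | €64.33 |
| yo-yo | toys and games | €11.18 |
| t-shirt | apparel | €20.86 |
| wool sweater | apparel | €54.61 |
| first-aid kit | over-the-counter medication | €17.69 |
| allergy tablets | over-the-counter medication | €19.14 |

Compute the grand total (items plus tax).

Sundress €41.54: apparel → 9.75% → €4.05
Throat lozenges €5.60: over-the-counter medication → 7.75% → €0.43
Pair of jeans €64.33: apparel → 9.75% → €6.27
Yo-yo €11.18: toys and games → 8% → €0.89
T-shirt €20.86: apparel → 9.75% → €2.03
Wool sweater €54.61: apparel → 9.75% → €5.32
First-aid kit €17.69: over-the-counter medication → 7.75% → €1.37
Allergy tablets €19.14: over-the-counter medication → 7.75% → €1.48
Subtotal = €234.95; tax = €21.84; total due = €256.79

€256.79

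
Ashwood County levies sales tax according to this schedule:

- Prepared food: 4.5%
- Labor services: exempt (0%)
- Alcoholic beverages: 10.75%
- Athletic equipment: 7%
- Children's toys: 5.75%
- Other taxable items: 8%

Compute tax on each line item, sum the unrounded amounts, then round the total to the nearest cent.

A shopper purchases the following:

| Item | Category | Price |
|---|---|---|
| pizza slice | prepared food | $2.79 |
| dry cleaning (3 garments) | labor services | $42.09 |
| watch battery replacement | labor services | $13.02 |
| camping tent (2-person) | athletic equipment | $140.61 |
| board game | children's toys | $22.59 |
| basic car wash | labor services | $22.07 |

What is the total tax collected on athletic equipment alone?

$9.84

Camping tent (2-person) $140.61: athletic equipment → 7% → $9.8427
Tax on athletic equipment: unrounded sum = $9.8427 → $9.84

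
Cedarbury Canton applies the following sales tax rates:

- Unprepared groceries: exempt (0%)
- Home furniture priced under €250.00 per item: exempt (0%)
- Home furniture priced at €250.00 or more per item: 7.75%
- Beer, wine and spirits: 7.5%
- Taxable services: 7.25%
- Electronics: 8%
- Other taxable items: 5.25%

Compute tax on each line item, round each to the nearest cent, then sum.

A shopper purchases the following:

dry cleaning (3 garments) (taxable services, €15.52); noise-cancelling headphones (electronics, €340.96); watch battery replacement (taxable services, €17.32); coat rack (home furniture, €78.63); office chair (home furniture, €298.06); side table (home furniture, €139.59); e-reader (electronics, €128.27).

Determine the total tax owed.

€63.03

Dry cleaning (3 garments) €15.52: taxable services → 7.25% → €1.13
Noise-cancelling headphones €340.96: electronics → 8% → €27.28
Watch battery replacement €17.32: taxable services → 7.25% → €1.26
Coat rack €78.63: home furniture, under €250.00 → 0% → €0.00
Office chair €298.06: home furniture, €250.00 or more → 7.75% → €23.10
Side table €139.59: home furniture, under €250.00 → 0% → €0.00
E-reader €128.27: electronics → 8% → €10.26
Total tax = €1.13 + €27.28 + €1.26 + €23.10 + €10.26 = €63.03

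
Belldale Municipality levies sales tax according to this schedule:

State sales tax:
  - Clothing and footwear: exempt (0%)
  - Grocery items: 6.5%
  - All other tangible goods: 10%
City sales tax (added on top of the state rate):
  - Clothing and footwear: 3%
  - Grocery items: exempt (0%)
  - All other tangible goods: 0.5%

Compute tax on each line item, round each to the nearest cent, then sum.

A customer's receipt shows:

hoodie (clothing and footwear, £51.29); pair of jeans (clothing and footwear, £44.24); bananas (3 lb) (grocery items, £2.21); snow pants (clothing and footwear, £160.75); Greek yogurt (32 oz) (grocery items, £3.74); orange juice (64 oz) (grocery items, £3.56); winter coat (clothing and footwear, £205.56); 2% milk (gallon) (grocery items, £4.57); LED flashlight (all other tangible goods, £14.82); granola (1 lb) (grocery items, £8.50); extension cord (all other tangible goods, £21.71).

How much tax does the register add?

Hoodie £51.29: clothing and footwear → 0% + 3% city = 3% → £1.54
Pair of jeans £44.24: clothing and footwear → 0% + 3% city = 3% → £1.33
Bananas (3 lb) £2.21: grocery items → 6.5% + 0% city = 6.5% → £0.14
Snow pants £160.75: clothing and footwear → 0% + 3% city = 3% → £4.82
Greek yogurt (32 oz) £3.74: grocery items → 6.5% + 0% city = 6.5% → £0.24
Orange juice (64 oz) £3.56: grocery items → 6.5% + 0% city = 6.5% → £0.23
Winter coat £205.56: clothing and footwear → 0% + 3% city = 3% → £6.17
2% milk (gallon) £4.57: grocery items → 6.5% + 0% city = 6.5% → £0.30
LED flashlight £14.82: all other tangible goods → 10% + 0.5% city = 10.5% → £1.56
Granola (1 lb) £8.50: grocery items → 6.5% + 0% city = 6.5% → £0.55
Extension cord £21.71: all other tangible goods → 10% + 0.5% city = 10.5% → £2.28
Total tax = £1.54 + £1.33 + £0.14 + £4.82 + £0.24 + £0.23 + £6.17 + £0.30 + £1.56 + £0.55 + £2.28 = £19.16

£19.16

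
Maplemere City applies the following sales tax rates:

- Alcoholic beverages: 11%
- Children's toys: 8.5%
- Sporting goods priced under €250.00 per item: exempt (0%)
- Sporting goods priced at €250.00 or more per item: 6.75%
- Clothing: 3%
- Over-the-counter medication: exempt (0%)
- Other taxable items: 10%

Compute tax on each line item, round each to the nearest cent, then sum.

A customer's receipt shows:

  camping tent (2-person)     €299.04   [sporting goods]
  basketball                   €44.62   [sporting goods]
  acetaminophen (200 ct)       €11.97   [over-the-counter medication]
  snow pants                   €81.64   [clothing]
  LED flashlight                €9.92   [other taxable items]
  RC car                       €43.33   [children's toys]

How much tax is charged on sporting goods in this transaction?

Camping tent (2-person) €299.04: sporting goods, €250.00 or more → 6.75% → €20.19
Basketball €44.62: sporting goods, under €250.00 → 0% → €0.00
Tax on sporting goods = €20.19 + €0.00 = €20.19

€20.19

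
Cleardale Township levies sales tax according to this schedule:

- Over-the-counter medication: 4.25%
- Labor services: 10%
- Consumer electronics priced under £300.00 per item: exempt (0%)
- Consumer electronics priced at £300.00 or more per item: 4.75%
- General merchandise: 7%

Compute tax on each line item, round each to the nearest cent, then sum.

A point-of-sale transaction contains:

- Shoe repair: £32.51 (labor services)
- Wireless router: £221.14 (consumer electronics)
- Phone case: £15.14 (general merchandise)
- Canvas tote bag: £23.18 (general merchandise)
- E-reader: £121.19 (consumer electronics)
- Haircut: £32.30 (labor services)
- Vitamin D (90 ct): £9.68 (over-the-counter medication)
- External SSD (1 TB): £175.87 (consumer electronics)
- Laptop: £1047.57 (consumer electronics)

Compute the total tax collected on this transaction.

Shoe repair £32.51: labor services → 10% → £3.25
Wireless router £221.14: consumer electronics, under £300.00 → 0% → £0.00
Phone case £15.14: general merchandise → 7% → £1.06
Canvas tote bag £23.18: general merchandise → 7% → £1.62
E-reader £121.19: consumer electronics, under £300.00 → 0% → £0.00
Haircut £32.30: labor services → 10% → £3.23
Vitamin D (90 ct) £9.68: over-the-counter medication → 4.25% → £0.41
External SSD (1 TB) £175.87: consumer electronics, under £300.00 → 0% → £0.00
Laptop £1047.57: consumer electronics, £300.00 or more → 4.75% → £49.76
Total tax = £3.25 + £1.06 + £1.62 + £3.23 + £0.41 + £49.76 = £59.33

£59.33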